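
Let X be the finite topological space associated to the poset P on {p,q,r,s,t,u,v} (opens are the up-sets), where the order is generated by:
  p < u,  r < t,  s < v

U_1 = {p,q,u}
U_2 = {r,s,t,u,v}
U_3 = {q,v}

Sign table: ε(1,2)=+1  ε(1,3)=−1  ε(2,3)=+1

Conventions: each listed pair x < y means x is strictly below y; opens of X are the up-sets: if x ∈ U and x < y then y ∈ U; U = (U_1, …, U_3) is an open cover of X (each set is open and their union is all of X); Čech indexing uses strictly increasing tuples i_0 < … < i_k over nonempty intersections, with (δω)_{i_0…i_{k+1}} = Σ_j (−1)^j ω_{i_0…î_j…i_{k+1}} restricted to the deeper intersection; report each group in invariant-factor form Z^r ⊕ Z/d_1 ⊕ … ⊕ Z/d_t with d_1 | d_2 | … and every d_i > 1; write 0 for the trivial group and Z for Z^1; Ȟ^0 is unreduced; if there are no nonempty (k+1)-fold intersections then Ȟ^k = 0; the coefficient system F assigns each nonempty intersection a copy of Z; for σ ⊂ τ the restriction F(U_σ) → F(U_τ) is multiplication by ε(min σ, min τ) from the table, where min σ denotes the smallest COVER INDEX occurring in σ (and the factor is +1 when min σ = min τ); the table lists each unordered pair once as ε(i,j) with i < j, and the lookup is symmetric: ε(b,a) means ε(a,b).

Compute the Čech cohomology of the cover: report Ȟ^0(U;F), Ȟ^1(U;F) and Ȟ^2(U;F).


Ȟ^0 = 0, Ȟ^1 = Z/2, Ȟ^2 = 0

nonempty intersections:
  U12={u} U13={q} U23={v}
C dims 3,3; δ0: rk 3, SNF 1^2·2
Ȟ^0: (3−3)−0=0 ⇒ 0
Ȟ^1: (3−0)−3=0 plus torsion [2] ⇒ Z/2
Ȟ^2: (0−0)−0=0 ⇒ 0


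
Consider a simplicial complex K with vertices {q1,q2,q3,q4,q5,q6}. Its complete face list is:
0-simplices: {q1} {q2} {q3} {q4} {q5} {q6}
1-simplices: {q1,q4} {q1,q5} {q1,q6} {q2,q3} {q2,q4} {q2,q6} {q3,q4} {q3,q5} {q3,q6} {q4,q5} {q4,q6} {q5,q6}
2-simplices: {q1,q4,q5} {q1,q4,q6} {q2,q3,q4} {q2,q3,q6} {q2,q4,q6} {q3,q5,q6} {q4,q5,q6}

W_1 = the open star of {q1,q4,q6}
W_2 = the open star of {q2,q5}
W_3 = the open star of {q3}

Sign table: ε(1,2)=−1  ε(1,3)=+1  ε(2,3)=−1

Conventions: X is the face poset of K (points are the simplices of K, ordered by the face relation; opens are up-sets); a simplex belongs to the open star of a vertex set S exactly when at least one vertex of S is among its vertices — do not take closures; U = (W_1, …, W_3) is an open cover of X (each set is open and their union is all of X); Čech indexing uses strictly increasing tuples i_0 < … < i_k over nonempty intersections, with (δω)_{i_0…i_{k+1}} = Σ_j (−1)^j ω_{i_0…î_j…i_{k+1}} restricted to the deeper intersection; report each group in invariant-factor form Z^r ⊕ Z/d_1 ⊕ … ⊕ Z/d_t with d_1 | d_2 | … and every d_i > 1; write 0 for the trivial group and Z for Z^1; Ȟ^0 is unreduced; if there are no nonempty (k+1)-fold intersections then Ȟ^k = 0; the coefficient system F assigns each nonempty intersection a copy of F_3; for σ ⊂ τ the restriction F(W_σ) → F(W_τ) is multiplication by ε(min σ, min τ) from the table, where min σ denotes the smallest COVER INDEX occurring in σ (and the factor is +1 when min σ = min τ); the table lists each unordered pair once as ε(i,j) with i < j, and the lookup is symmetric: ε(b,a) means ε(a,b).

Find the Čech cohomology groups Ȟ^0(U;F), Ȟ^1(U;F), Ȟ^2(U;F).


nonempty intersections:
  W1={{q1},{q4},{q6},{q1,q4},{q1,q5},{q1,q6},{q2,q4},{q2,q6},{q3,q4},{q3,q6},{q4,q5},{q4,q6},{q5,q6},{q1,q4,q5},{q1,q4,q6},{q2,q3,q4},{q2,q3,q6},{q2,q4,q6},{q3,q5,q6},{q4,q5,q6}} W2={{q2},{q5},{q1,q5},{q2,q3},{q2,q4},{q2,q6},{q3,q5},{q4,q5},{q5,q6},{q1,q4,q5},{q2,q3,q4},{q2,q3,q6},{q2,q4,q6},{q3,q5,q6},{q4,q5,q6}} W3={{q3},{q2,q3},{q3,q4},{q3,q5},{q3,q6},{q2,q3,q4},{q2,q3,q6},{q3,q5,q6}}
  W12={{q1,q5},{q2,q4},{q2,q6},{q4,q5},{q5,q6},{q1,q4,q5},{q2,q3,q4},{q2,q3,q6},{q2,q4,q6},{q3,q5,q6},{q4,q5,q6}} W13={{q3,q4},{q3,q6},{q2,q3,q4},{q2,q3,q6},{q3,q5,q6}} W23={{q2,q3},{q3,q5},{q2,q3,q4},{q2,q3,q6},{q3,q5,q6}}
  W123={{q2,q3,q4},{q2,q3,q6},{q3,q5,q6}}
C dims 3,3,1; δ0: rk_F3 2; δ1: rk_F3 1
Ȟ^0: (3−2)−0=1 ⇒ Z/3
Ȟ^1: (3−1)−2=0 ⇒ 0
Ȟ^2: (1−0)−1=0 ⇒ 0

Ȟ^0(U;F) ≅ Z/3, Ȟ^1(U;F) ≅ 0 and Ȟ^2(U;F) ≅ 0


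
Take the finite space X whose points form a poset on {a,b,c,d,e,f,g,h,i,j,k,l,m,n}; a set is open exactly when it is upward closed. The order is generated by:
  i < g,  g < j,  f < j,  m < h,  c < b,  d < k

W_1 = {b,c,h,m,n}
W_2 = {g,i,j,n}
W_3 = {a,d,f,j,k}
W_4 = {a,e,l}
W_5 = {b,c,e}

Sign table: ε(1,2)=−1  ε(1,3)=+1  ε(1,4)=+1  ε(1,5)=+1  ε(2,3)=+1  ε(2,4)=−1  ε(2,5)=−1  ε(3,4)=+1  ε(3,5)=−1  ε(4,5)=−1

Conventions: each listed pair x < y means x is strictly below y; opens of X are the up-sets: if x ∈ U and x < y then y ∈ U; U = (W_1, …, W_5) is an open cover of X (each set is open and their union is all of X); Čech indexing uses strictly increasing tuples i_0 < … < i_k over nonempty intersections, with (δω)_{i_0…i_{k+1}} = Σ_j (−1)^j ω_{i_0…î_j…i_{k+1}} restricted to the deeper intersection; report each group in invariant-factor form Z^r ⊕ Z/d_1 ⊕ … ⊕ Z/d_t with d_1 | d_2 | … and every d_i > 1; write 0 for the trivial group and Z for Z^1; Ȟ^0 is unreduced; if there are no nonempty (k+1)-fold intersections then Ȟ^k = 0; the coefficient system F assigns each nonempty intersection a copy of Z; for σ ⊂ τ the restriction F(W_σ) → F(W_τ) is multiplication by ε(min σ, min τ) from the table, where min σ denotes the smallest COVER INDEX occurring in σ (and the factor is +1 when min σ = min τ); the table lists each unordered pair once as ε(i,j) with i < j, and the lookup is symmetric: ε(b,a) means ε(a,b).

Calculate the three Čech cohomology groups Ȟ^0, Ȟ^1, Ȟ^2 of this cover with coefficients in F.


Ȟ^0(U;F) ≅ Z; Ȟ^1(U;F) ≅ Z; Ȟ^2(U;F) ≅ 0

nerve simplices:
  W12={n} W15={b,c} W23={j} W34={a} W45={e}
C dims 5,5; δ0: rk 4, SNF 1^4
degree 0: 5−4−0 = 1 → Ȟ^0 ≅ Z
degree 1: 5−0−4 = 1 → Ȟ^1 ≅ Z
degree 2: 0−0−0 = 0 → Ȟ^2 ≅ 0


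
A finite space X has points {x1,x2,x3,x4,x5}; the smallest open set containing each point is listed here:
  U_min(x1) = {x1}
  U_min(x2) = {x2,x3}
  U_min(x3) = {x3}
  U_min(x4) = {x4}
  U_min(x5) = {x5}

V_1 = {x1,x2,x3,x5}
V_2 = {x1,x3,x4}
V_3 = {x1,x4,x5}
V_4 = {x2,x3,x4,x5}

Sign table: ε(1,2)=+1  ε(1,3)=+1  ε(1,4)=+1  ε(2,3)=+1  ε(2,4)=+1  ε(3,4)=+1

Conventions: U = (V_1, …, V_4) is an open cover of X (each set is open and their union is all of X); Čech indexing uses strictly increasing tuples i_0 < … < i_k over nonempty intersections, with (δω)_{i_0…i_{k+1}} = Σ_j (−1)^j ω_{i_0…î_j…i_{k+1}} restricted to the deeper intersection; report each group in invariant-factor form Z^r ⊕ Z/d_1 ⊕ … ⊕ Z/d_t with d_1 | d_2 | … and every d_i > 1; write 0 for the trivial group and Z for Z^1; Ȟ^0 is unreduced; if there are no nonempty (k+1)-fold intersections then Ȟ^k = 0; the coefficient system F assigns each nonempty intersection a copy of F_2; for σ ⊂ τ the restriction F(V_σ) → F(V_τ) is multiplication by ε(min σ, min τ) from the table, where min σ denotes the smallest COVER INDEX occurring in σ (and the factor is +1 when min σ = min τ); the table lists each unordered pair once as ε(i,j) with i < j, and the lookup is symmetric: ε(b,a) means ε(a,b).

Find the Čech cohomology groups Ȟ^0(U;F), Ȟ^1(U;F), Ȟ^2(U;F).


Ȟ^0(U;F) ≅ Z/2; Ȟ^1(U;F) ≅ 0; Ȟ^2(U;F) ≅ Z/2

nonempty intersections:
  V12={x1,x3} V13={x1,x5} V14={x2,x3,x5} V23={x1,x4} V24={x3,x4} V34={x4,x5}
  V123={x1} V124={x3} V134={x5} V234={x4}
C dims 4,6,4; δ0: rk_F2 3; δ1: rk_F2 3
Ȟ^0: (4−3)−0=1 ⇒ Z/2
Ȟ^1: (6−3)−3=0 ⇒ 0
Ȟ^2: (4−0)−3=1 ⇒ Z/2


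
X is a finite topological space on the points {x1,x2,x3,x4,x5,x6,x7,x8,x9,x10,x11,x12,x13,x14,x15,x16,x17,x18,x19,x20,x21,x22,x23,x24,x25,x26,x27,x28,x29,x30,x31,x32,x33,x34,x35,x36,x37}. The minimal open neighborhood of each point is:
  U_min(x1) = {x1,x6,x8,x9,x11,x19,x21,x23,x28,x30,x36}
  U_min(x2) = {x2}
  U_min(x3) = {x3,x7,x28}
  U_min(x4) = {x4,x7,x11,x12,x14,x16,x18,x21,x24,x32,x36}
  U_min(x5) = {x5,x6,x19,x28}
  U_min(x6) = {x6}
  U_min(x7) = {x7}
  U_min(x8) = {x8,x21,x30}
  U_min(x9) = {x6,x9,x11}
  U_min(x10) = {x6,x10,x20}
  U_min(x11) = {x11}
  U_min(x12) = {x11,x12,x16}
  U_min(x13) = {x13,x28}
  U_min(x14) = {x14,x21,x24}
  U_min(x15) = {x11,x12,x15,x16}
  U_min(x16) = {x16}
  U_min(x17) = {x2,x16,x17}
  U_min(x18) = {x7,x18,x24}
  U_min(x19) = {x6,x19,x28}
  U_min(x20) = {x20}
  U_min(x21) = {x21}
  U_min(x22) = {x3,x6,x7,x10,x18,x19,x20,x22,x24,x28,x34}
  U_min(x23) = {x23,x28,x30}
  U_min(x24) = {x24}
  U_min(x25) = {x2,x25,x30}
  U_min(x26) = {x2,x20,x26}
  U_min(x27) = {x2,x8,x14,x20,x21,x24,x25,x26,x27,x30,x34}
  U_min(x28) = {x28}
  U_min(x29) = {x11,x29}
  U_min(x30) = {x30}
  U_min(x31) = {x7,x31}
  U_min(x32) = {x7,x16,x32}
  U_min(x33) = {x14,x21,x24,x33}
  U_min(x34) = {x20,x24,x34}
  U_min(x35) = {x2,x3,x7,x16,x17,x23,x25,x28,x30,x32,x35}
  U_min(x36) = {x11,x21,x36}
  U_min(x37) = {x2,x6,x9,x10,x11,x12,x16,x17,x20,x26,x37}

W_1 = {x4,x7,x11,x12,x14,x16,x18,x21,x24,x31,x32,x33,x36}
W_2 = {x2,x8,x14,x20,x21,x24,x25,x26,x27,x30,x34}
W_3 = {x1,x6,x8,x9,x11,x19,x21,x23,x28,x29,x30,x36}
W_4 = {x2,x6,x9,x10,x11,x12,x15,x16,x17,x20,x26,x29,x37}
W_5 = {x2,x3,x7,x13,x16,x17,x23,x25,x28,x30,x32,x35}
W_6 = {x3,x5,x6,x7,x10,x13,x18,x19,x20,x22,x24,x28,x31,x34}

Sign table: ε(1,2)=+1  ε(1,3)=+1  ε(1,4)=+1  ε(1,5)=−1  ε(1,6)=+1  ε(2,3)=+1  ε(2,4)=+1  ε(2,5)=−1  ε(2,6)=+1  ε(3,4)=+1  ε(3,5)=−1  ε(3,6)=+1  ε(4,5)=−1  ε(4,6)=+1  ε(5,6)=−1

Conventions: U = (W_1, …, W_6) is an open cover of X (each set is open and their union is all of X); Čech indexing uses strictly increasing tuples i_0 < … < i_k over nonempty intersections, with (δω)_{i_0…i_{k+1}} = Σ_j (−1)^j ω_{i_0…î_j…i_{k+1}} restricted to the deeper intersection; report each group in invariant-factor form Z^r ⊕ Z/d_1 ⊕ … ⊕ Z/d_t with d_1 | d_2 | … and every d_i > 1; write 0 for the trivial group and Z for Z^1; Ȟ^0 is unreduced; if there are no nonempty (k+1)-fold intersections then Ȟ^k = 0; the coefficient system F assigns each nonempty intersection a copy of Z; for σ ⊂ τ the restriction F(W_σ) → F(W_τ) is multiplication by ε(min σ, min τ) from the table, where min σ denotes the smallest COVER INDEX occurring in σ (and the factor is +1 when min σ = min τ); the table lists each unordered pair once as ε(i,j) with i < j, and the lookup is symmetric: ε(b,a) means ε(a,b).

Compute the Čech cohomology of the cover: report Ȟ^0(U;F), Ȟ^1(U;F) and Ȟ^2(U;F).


nonempty overlaps:
  W12={x14,x21,x24} W13={x11,x21,x36} W14={x11,x12,x16} W15={x7,x16,x32} W16={x7,x18,x24,x31} W23={x8,x21,x30} W24={x2,x20,x26} W25={x2,x25,x30} W26={x20,x24,x34} W34={x6,x9,x11,x29} W35={x23,x28,x30} W36={x6,x19,x28} W45={x2,x16,x17} W46={x6,x10,x20} W56={x3,x7,x13,x28}
  W123={x21} W126={x24} W134={x11} W145={x16} W156={x7} W235={x30} W245={x2} W246={x20} W346={x6} W356={x28}
C dims 6,15,10; δ0: rk 5, SNF 1^5; δ1: rk 10, SNF 1^9·2
degree 0: 6−5−0 = 1 → Ȟ^0 ≅ Z
degree 1: 15−10−5 = 0 → Ȟ^1 ≅ 0
degree 2: 10−0−10 = 0 plus torsion [2] → Ȟ^2 ≅ Z/2

Ȟ^0 = Z, Ȟ^1 = 0 and Ȟ^2 = Z/2


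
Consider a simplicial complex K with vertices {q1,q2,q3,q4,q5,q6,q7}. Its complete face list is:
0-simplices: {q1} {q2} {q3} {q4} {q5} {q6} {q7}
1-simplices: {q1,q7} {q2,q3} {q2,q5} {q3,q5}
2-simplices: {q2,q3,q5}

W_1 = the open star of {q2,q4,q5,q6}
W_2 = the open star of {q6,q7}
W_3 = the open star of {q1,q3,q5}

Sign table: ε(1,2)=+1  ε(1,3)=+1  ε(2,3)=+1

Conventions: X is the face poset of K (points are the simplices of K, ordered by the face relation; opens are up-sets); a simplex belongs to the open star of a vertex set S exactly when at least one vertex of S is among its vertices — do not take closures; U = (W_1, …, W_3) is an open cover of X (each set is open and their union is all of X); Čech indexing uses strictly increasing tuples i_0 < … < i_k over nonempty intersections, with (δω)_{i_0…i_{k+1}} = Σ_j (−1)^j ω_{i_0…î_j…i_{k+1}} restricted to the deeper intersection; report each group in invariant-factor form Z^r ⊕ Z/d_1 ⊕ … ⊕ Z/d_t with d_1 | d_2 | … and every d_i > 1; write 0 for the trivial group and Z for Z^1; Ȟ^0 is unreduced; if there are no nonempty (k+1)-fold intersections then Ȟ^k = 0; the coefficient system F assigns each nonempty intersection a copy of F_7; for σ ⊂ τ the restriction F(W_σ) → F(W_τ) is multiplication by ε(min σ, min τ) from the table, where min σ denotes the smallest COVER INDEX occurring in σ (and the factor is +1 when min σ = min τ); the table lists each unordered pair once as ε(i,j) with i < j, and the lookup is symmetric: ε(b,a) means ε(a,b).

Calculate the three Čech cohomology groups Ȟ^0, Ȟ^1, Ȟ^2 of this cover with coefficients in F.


nonempty intersections:
  W1={{q2},{q4},{q5},{q6},{q2,q3},{q2,q5},{q3,q5},{q2,q3,q5}} W2={{q6},{q7},{q1,q7}} W3={{q1},{q3},{q5},{q1,q7},{q2,q3},{q2,q5},{q3,q5},{q2,q3,q5}}
  W12={{q6}} W13={{q5},{q2,q3},{q2,q5},{q3,q5},{q2,q3,q5}} W23={{q1,q7}}
C dims 3,3; δ0: rk_F7 2
Ȟ^0: (3−2)−0=1 ⇒ Z/7
Ȟ^1: (3−0)−2=1 ⇒ Z/7
Ȟ^2: (0−0)−0=0 ⇒ 0

Ȟ^0(U;F) ≅ Z/7; Ȟ^1(U;F) ≅ Z/7; Ȟ^2(U;F) ≅ 0


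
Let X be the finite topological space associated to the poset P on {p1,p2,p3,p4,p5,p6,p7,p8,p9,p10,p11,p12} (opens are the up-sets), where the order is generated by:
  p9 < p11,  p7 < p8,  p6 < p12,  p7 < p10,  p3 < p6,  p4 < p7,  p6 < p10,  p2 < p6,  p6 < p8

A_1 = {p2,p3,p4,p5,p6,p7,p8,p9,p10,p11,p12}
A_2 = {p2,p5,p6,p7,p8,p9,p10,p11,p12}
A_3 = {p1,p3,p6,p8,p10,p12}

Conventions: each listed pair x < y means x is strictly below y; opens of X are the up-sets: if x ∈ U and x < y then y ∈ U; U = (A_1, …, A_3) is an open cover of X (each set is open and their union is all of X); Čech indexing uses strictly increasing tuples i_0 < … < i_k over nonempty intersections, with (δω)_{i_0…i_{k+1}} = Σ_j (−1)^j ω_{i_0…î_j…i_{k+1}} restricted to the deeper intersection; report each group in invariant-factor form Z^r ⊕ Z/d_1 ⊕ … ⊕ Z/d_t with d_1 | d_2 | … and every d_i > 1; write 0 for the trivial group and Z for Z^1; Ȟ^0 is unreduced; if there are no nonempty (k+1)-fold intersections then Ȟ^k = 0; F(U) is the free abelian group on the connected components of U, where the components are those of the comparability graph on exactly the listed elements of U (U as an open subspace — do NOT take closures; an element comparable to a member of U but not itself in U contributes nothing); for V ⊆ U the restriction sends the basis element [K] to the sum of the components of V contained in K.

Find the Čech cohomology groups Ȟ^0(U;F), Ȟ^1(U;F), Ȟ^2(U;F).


Ȟ^0(U;F) ≅ Z^4, Ȟ^1(U;F) ≅ 0 and Ȟ^2(U;F) ≅ 0

cover nerve:
  A12={p2,p5,p6,p7,p8,p9,p10,p11,p12} A13={p3,p6,p8,p10,p12} A23={p6,p8,p10,p12}
  A123={p6,p8,p10,p12}
components per intersection:
  A1: {p2,p3,p4,p6,p7,p8,p10,p12} {p5} {p9,p11}
  A2: {p2,p6,p7,p8,p10,p12} {p5} {p9,p11}
  A3: {p1} {p3,p6,p8,p10,p12}
  A12: {p2,p6,p7,p8,p10,p12} {p5} {p9,p11}
  A13: {p3,p6,p8,p10,p12}
  A23: {p6,p8,p10,p12}
  A123: {p6,p8,p10,p12}
C dims 8,5,1; δ0: rk 4, SNF 1^4; δ1: rk 1, SNF 1^1
Ȟ^0: (8−4)−0=4 ⇒ Z^4
Ȟ^1: (5−1)−4=0 ⇒ 0
Ȟ^2: (1−0)−1=0 ⇒ 0


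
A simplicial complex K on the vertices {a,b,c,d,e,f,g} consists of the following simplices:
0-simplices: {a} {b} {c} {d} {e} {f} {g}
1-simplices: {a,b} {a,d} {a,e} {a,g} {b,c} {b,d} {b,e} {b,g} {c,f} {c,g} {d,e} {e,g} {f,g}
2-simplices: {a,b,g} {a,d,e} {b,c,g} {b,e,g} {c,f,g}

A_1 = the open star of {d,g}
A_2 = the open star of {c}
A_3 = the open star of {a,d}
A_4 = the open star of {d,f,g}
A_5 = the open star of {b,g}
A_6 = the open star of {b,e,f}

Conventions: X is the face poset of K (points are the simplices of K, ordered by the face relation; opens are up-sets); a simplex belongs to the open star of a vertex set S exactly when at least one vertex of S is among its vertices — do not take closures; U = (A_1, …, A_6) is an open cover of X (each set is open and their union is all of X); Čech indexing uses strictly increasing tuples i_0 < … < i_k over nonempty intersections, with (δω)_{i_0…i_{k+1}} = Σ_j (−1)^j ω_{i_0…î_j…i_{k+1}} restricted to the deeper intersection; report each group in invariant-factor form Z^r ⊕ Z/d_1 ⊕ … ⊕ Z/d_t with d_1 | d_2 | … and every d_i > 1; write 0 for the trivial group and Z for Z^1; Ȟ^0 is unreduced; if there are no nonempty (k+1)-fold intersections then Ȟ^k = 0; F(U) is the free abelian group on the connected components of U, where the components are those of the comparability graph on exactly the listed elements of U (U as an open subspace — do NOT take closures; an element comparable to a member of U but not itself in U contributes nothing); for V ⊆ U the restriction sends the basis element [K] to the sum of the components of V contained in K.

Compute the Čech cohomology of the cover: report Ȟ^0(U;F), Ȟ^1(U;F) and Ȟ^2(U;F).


cover nerve:
  A1={{d},{g},{a,d},{a,g},{b,d},{b,g},{c,g},{d,e},{e,g},{f,g},{a,b,g},{a,d,e},{b,c,g},{b,e,g},{c,f,g}} A2={{c},{b,c},{c,f},{c,g},{b,c,g},{c,f,g}} A3={{a},{d},{a,b},{a,d},{a,e},{a,g},{b,d},{d,e},{a,b,g},{a,d,e}} A4={{d},{f},{g},{a,d},{a,g},{b,d},{b,g},{c,f},{c,g},{d,e},{e,g},{f,g},{a,b,g},{a,d,e},{b,c,g},{b,e,g},{c,f,g}} A5={{b},{g},{a,b},{a,g},{b,c},{b,d},{b,e},{b,g},{c,g},{e,g},{f,g},{a,b,g},{b,c,g},{b,e,g},{c,f,g}} A6={{b},{e},{f},{a,b},{a,e},{b,c},{b,d},{b,e},{b,g},{c,f},{d,e},{e,g},{f,g},{a,b,g},{a,d,e},{b,c,g},{b,e,g},{c,f,g}}
  A12={{c,g},{b,c,g},{c,f,g}} A13={{d},{a,d},{a,g},{b,d},{d,e},{a,b,g},{a,d,e}} A14={{d},{g},{a,d},{a,g},{b,d},{b,g},{c,g},{d,e},{e,g},{f,g},{a,b,g},{a,d,e},{b,c,g},{b,e,g},{c,f,g}} A15={{g},{a,g},{b,d},{b,g},{c,g},{e,g},{f,g},{a,b,g},{b,c,g},{b,e,g},{c,f,g}} A16={{b,d},{b,g},{d,e},{e,g},{f,g},{a,b,g},{a,d,e},{b,c,g},{b,e,g},{c,f,g}} A24={{c,f},{c,g},{b,c,g},{c,f,g}} A25={{b,c},{c,g},{b,c,g},{c,f,g}} A26={{b,c},{c,f},{b,c,g},{c,f,g}} A34={{d},{a,d},{a,g},{b,d},{d,e},{a,b,g},{a,d,e}} A35={{a,b},{a,g},{b,d},{a,b,g}} A36={{a,b},{a,e},{b,d},{d,e},{a,b,g},{a,d,e}} A45={{g},{a,g},{b,d},{b,g},{c,g},{e,g},{f,g},{a,b,g},{b,c,g},{b,e,g},{c,f,g}} A46={{f},{b,d},{b,g},{c,f},{d,e},{e,g},{f,g},{a,b,g},{a,d,e},{b,c,g},{b,e,g},{c,f,g}} A56={{b},{a,b},{b,c},{b,d},{b,e},{b,g},{e,g},{f,g},{a,b,g},{b,c,g},{b,e,g},{c,f,g}}
  A124={{c,g},{b,c,g},{c,f,g}} A125={{c,g},{b,c,g},{c,f,g}} A126={{b,c,g},{c,f,g}} A134={{d},{a,d},{a,g},{b,d},{d,e},{a,b,g},{a,d,e}} A135={{a,g},{b,d},{a,b,g}} A136={{b,d},{d,e},{a,b,g},{a,d,e}} A145={{g},{a,g},{b,d},{b,g},{c,g},{e,g},{f,g},{a,b,g},{b,c,g},{b,e,g},{c,f,g}} A146={{b,d},{b,g},{d,e},{e,g},{f,g},{a,b,g},{a,d,e},{b,c,g},{b,e,g},{c,f,g}} A156={{b,d},{b,g},{e,g},{f,g},{a,b,g},{b,c,g},{b,e,g},{c,f,g}} A245={{c,g},{b,c,g},{c,f,g}} A246={{c,f},{b,c,g},{c,f,g}} A256={{b,c},{b,c,g},{c,f,g}} A345={{a,g},{b,d},{a,b,g}} A346={{b,d},{d,e},{a,b,g},{a,d,e}} A356={{a,b},{b,d},{a,b,g}} A456={{b,d},{b,g},{e,g},{f,g},{a,b,g},{b,c,g},{b,e,g},{c,f,g}}
  A1245={{c,g},{b,c,g},{c,f,g}} A1246={{b,c,g},{c,f,g}} A1256={{b,c,g},{c,f,g}} A1345={{a,g},{b,d},{a,b,g}} A1346={{b,d},{d,e},{a,b,g},{a,d,e}} A1356={{b,d},{a,b,g}} A1456={{b,d},{b,g},{e,g},{f,g},{a,b,g},{b,c,g},{b,e,g},{c,f,g}} A2456={{b,c,g},{c,f,g}} A3456={{b,d},{a,b,g}}
  A12456={{b,c,g},{c,f,g}} A13456={{b,d},{a,b,g}}
components per intersection:
  A1: {{d},{a,d},{b,d},{d,e},{a,d,e}} {{g},{a,g},{b,g},{c,g},{e,g},{f,g},{a,b,g},{b,c,g},{b,e,g},{c,f,g}}
  A2: {{c},{b,c},{c,f},{c,g},{b,c,g},{c,f,g}}
  A3: {{a},{d},{a,b},{a,d},{a,e},{a,g},{b,d},{d,e},{a,b,g},{a,d,e}}
  A4: {{d},{a,d},{b,d},{d,e},{a,d,e}} {{f},{g},{a,g},{b,g},{c,f},{c,g},{e,g},{f,g},{a,b,g},{b,c,g},{b,e,g},{c,f,g}}
  A5: {{b},{g},{a,b},{a,g},{b,c},{b,d},{b,e},{b,g},{c,g},{e,g},{f,g},{a,b,g},{b,c,g},{b,e,g},{c,f,g}}
  A6: {{b},{e},{a,b},{a,e},{b,c},{b,d},{b,e},{b,g},{d,e},{e,g},{a,b,g},{a,d,e},{b,c,g},{b,e,g}} {{f},{c,f},{f,g},{c,f,g}}
  A12: {{c,g},{b,c,g},{c,f,g}}
  A13: {{d},{a,d},{b,d},{d,e},{a,d,e}} {{a,g},{a,b,g}}
  A14: {{d},{a,d},{b,d},{d,e},{a,d,e}} {{g},{a,g},{b,g},{c,g},{e,g},{f,g},{a,b,g},{b,c,g},{b,e,g},{c,f,g}}
  A15: {{g},{a,g},{b,g},{c,g},{e,g},{f,g},{a,b,g},{b,c,g},{b,e,g},{c,f,g}} {{b,d}}
  A16: {{b,d}} {{b,g},{e,g},{a,b,g},{b,c,g},{b,e,g}} {{d,e},{a,d,e}} {{f,g},{c,f,g}}
  A24: {{c,f},{c,g},{b,c,g},{c,f,g}}
  A25: {{b,c},{c,g},{b,c,g},{c,f,g}}
  A26: {{b,c},{b,c,g}} {{c,f},{c,f,g}}
  A34: {{d},{a,d},{b,d},{d,e},{a,d,e}} {{a,g},{a,b,g}}
  A35: {{a,b},{a,g},{a,b,g}} {{b,d}}
  A36: {{a,b},{a,b,g}} {{a,e},{d,e},{a,d,e}} {{b,d}}
  A45: {{g},{a,g},{b,g},{c,g},{e,g},{f,g},{a,b,g},{b,c,g},{b,e,g},{c,f,g}} {{b,d}}
  A46: {{f},{c,f},{f,g},{c,f,g}} {{b,d}} {{b,g},{e,g},{a,b,g},{b,c,g},{b,e,g}} {{d,e},{a,d,e}}
  A56: {{b},{a,b},{b,c},{b,d},{b,e},{b,g},{e,g},{a,b,g},{b,c,g},{b,e,g}} {{f,g},{c,f,g}}
  A124: {{c,g},{b,c,g},{c,f,g}}
  A125: {{c,g},{b,c,g},{c,f,g}}
  A126: {{b,c,g}} {{c,f,g}}
  A134: {{d},{a,d},{b,d},{d,e},{a,d,e}} {{a,g},{a,b,g}}
  A135: {{a,g},{a,b,g}} {{b,d}}
  A136: {{b,d}} {{d,e},{a,d,e}} {{a,b,g}}
  A145: {{g},{a,g},{b,g},{c,g},{e,g},{f,g},{a,b,g},{b,c,g},{b,e,g},{c,f,g}} {{b,d}}
  A146: {{b,d}} {{b,g},{e,g},{a,b,g},{b,c,g},{b,e,g}} {{d,e},{a,d,e}} {{f,g},{c,f,g}}
  A156: {{b,d}} {{b,g},{e,g},{a,b,g},{b,c,g},{b,e,g}} {{f,g},{c,f,g}}
  A245: {{c,g},{b,c,g},{c,f,g}}
  A246: {{c,f},{c,f,g}} {{b,c,g}}
  A256: {{b,c},{b,c,g}} {{c,f,g}}
  A345: {{a,g},{a,b,g}} {{b,d}}
  A346: {{b,d}} {{d,e},{a,d,e}} {{a,b,g}}
  A356: {{a,b},{a,b,g}} {{b,d}}
  A456: {{b,d}} {{b,g},{e,g},{a,b,g},{b,c,g},{b,e,g}} {{f,g},{c,f,g}}
  A1245: {{c,g},{b,c,g},{c,f,g}}
  A1246: {{b,c,g}} {{c,f,g}}
  A1256: {{b,c,g}} {{c,f,g}}
  A1345: {{a,g},{a,b,g}} {{b,d}}
  A1346: {{b,d}} {{d,e},{a,d,e}} {{a,b,g}}
  A1356: {{b,d}} {{a,b,g}}
  A1456: {{b,d}} {{b,g},{e,g},{a,b,g},{b,c,g},{b,e,g}} {{f,g},{c,f,g}}
  A2456: {{b,c,g}} {{c,f,g}}
  A3456: {{b,d}} {{a,b,g}}
  A12456: {{b,c,g}} {{c,f,g}}
  A13456: {{b,d}} {{a,b,g}}
C dims 9,30,35,19; δ0: rk 8, SNF 1^8; δ1: rk 20, SNF 1^20; δ2: rk 15, SNF 1^15
Ȟ^0: (9−8)−0=1 ⇒ Z
Ȟ^1: (30−20)−8=2 ⇒ Z^2
Ȟ^2: (35−15)−20=0 ⇒ 0

Ȟ^0 ≅ Z, Ȟ^1 ≅ Z^2 and Ȟ^2 ≅ 0


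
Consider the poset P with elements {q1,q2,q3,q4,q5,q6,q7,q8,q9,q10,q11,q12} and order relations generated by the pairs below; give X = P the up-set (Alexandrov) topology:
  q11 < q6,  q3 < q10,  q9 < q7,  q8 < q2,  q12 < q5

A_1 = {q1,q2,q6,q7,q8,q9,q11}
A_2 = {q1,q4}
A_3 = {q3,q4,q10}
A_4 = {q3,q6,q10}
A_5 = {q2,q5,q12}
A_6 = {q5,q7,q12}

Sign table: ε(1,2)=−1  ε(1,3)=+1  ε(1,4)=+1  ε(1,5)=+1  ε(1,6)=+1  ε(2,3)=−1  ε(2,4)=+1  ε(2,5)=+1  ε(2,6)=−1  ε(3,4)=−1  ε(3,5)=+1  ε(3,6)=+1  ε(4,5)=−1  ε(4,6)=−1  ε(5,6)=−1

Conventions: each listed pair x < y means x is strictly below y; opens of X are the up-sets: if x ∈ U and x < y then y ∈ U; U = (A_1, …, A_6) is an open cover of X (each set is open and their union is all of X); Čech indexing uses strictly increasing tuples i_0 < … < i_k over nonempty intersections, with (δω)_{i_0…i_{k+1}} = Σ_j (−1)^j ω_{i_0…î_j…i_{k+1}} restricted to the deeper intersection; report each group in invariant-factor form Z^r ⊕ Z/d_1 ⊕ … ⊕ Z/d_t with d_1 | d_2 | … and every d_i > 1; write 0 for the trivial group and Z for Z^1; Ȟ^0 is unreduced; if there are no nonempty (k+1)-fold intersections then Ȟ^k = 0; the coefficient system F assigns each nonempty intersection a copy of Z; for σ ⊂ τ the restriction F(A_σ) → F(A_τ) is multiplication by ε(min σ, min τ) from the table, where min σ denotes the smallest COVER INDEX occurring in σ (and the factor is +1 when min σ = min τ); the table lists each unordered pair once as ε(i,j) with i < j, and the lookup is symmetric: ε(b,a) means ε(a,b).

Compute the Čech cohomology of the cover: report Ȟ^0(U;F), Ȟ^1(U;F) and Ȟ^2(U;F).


Ȟ^0 ≅ 0,  Ȟ^1 ≅ Z ⊕ Z/2,  Ȟ^2 ≅ 0

nerve of the cover:
  A12={q1} A14={q6} A15={q2} A16={q7} A23={q4} A34={q3,q10} A56={q5,q12}
C dims 6,7; δ0: rk 6, SNF 1^5·2
Ȟ^0 = (6 − 6) − 0 = 0, so Ȟ^0 ≅ 0
Ȟ^1 = (7 − 0) − 6 = 1 plus torsion [2], so Ȟ^1 ≅ Z ⊕ Z/2
Ȟ^2 = (0 − 0) − 0 = 0, so Ȟ^2 ≅ 0


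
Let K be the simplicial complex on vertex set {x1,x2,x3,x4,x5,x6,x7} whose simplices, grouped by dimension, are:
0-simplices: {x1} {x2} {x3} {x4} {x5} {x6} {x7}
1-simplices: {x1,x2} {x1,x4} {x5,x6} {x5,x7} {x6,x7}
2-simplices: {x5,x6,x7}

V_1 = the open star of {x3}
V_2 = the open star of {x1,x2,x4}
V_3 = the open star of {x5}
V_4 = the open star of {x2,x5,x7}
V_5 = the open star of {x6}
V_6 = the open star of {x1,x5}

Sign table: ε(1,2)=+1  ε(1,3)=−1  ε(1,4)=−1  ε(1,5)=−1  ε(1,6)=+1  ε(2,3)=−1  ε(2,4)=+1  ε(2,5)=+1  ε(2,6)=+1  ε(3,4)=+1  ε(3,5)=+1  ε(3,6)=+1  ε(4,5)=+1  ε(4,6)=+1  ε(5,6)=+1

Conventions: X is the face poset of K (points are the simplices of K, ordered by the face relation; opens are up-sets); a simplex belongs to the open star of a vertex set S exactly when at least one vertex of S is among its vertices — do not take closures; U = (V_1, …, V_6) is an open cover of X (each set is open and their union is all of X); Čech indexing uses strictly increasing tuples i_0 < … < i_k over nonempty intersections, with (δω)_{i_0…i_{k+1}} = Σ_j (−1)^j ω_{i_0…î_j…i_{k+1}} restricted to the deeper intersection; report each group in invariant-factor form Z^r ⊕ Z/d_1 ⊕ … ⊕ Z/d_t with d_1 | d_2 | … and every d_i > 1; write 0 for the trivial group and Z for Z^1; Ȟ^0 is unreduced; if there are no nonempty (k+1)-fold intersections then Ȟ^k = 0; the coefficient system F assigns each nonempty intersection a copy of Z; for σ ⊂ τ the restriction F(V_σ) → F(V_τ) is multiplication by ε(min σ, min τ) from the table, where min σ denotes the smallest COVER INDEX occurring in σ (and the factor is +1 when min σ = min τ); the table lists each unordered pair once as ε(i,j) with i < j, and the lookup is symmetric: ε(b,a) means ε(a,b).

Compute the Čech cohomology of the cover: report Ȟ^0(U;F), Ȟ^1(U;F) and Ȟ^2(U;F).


nonempty overlaps:
  V1={{x3}} V2={{x1},{x2},{x4},{x1,x2},{x1,x4}} V3={{x5},{x5,x6},{x5,x7},{x5,x6,x7}} V4={{x2},{x5},{x7},{x1,x2},{x5,x6},{x5,x7},{x6,x7},{x5,x6,x7}} V5={{x6},{x5,x6},{x6,x7},{x5,x6,x7}} V6={{x1},{x5},{x1,x2},{x1,x4},{x5,x6},{x5,x7},{x5,x6,x7}}
  V24={{x2},{x1,x2}} V26={{x1},{x1,x2},{x1,x4}} V34={{x5},{x5,x6},{x5,x7},{x5,x6,x7}} V35={{x5,x6},{x5,x6,x7}} V36={{x5},{x5,x6},{x5,x7},{x5,x6,x7}} V45={{x5,x6},{x6,x7},{x5,x6,x7}} V46={{x5},{x1,x2},{x5,x6},{x5,x7},{x5,x6,x7}} V56={{x5,x6},{x5,x6,x7}}
  V246={{x1,x2}} V345={{x5,x6},{x5,x6,x7}} V346={{x5},{x5,x6},{x5,x7},{x5,x6,x7}} V356={{x5,x6},{x5,x6,x7}} V456={{x5,x6},{x5,x6,x7}}
  V3456={{x5,x6},{x5,x6,x7}}
C dims 6,8,5,1; δ0: rk 4, SNF 1^4; δ1: rk 4, SNF 1^4; δ2: rk 1, SNF 1^1
degree 0: 6−4−0 = 2 → Ȟ^0 ≅ Z^2
degree 1: 8−4−4 = 0 → Ȟ^1 ≅ 0
degree 2: 5−1−4 = 0 → Ȟ^2 ≅ 0

Ȟ^0 = Z^2, Ȟ^1 = 0, Ȟ^2 = 0


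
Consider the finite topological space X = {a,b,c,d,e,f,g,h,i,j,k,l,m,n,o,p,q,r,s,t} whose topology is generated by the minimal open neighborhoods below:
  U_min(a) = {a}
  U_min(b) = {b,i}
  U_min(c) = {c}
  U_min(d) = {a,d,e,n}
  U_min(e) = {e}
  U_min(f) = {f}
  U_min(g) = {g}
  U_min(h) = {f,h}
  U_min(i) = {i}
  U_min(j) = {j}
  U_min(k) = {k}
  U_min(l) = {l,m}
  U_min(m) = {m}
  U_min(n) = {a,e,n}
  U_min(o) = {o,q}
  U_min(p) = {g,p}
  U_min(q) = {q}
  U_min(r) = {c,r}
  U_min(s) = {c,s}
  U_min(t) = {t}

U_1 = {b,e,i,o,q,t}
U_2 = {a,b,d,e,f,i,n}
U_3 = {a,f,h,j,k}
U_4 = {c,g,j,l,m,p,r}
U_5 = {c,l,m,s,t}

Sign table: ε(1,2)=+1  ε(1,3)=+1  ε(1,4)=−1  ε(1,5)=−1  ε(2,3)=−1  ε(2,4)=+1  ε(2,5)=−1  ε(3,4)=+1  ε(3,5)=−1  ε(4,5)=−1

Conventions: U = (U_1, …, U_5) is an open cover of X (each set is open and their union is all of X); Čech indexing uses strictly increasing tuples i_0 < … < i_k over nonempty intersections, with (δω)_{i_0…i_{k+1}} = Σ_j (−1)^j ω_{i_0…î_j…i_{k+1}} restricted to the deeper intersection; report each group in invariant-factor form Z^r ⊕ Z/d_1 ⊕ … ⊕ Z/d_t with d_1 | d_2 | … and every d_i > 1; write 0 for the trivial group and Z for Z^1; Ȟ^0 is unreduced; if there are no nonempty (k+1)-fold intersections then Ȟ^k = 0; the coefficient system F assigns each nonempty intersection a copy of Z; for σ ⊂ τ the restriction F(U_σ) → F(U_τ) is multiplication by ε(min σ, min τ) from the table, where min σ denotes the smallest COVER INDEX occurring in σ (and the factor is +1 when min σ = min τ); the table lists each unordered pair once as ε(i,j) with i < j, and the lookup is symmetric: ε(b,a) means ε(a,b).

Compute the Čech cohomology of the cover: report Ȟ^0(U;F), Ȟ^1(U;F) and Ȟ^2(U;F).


nonempty overlaps:
  U12={b,e,i} U15={t} U23={a,f} U34={j} U45={c,l,m}
C dims 5,5; δ0: rk 5, SNF 1^4·2
degree 0: 5−5−0 = 0 → Ȟ^0 ≅ 0
degree 1: 5−0−5 = 0 plus torsion [2] → Ȟ^1 ≅ Z/2
degree 2: 0−0−0 = 0 → Ȟ^2 ≅ 0

Ȟ^0 ≅ 0,  Ȟ^1 ≅ Z/2,  Ȟ^2 ≅ 0


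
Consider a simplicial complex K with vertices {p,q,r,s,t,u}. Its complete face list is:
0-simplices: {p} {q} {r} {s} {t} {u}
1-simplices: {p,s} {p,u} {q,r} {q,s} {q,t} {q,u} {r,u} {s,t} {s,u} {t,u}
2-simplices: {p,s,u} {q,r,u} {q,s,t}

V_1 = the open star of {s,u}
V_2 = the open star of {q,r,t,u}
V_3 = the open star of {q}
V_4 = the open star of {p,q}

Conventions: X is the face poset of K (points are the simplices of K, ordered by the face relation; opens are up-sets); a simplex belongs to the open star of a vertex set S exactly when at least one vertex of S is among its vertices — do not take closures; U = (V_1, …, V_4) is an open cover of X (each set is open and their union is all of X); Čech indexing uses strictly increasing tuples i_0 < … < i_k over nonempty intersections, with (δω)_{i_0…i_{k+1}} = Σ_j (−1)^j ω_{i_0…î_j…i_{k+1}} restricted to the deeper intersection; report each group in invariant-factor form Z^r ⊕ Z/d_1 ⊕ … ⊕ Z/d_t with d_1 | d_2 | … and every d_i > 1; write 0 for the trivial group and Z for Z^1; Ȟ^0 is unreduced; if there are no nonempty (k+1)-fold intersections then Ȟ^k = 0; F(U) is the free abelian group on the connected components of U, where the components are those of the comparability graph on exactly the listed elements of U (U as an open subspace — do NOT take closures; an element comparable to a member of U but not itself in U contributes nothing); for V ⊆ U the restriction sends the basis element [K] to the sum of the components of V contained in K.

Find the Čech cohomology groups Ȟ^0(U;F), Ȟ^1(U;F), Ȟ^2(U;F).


Ȟ^0 = Z, Ȟ^1 = Z, Ȟ^2 = 0

cover nerve:
  V1={{s},{u},{p,s},{p,u},{q,s},{q,u},{r,u},{s,t},{s,u},{t,u},{p,s,u},{q,r,u},{q,s,t}} V2={{q},{r},{t},{u},{p,u},{q,r},{q,s},{q,t},{q,u},{r,u},{s,t},{s,u},{t,u},{p,s,u},{q,r,u},{q,s,t}} V3={{q},{q,r},{q,s},{q,t},{q,u},{q,r,u},{q,s,t}} V4={{p},{q},{p,s},{p,u},{q,r},{q,s},{q,t},{q,u},{p,s,u},{q,r,u},{q,s,t}}
  V12={{u},{p,u},{q,s},{q,u},{r,u},{s,t},{s,u},{t,u},{p,s,u},{q,r,u},{q,s,t}} V13={{q,s},{q,u},{q,r,u},{q,s,t}} V14={{p,s},{p,u},{q,s},{q,u},{p,s,u},{q,r,u},{q,s,t}} V23={{q},{q,r},{q,s},{q,t},{q,u},{q,r,u},{q,s,t}} V24={{q},{p,u},{q,r},{q,s},{q,t},{q,u},{p,s,u},{q,r,u},{q,s,t}} V34={{q},{q,r},{q,s},{q,t},{q,u},{q,r,u},{q,s,t}}
  V123={{q,s},{q,u},{q,r,u},{q,s,t}} V124={{p,u},{q,s},{q,u},{p,s,u},{q,r,u},{q,s,t}} V134={{q,s},{q,u},{q,r,u},{q,s,t}} V234={{q},{q,r},{q,s},{q,t},{q,u},{q,r,u},{q,s,t}}
  V1234={{q,s},{q,u},{q,r,u},{q,s,t}}
components per intersection:
  V1: {{s},{u},{p,s},{p,u},{q,s},{q,u},{r,u},{s,t},{s,u},{t,u},{p,s,u},{q,r,u},{q,s,t}}
  V2: {{q},{r},{t},{u},{p,u},{q,r},{q,s},{q,t},{q,u},{r,u},{s,t},{s,u},{t,u},{p,s,u},{q,r,u},{q,s,t}}
  V3: {{q},{q,r},{q,s},{q,t},{q,u},{q,r,u},{q,s,t}}
  V4: {{p},{p,s},{p,u},{p,s,u}} {{q},{q,r},{q,s},{q,t},{q,u},{q,r,u},{q,s,t}}
  V12: {{u},{p,u},{q,u},{r,u},{s,u},{t,u},{p,s,u},{q,r,u}} {{q,s},{s,t},{q,s,t}}
  V13: {{q,s},{q,s,t}} {{q,u},{q,r,u}}
  V14: {{p,s},{p,u},{p,s,u}} {{q,s},{q,s,t}} {{q,u},{q,r,u}}
  V23: {{q},{q,r},{q,s},{q,t},{q,u},{q,r,u},{q,s,t}}
  V24: {{q},{q,r},{q,s},{q,t},{q,u},{q,r,u},{q,s,t}} {{p,u},{p,s,u}}
  V34: {{q},{q,r},{q,s},{q,t},{q,u},{q,r,u},{q,s,t}}
  V123: {{q,s},{q,s,t}} {{q,u},{q,r,u}}
  V124: {{p,u},{p,s,u}} {{q,s},{q,s,t}} {{q,u},{q,r,u}}
  V134: {{q,s},{q,s,t}} {{q,u},{q,r,u}}
  V234: {{q},{q,r},{q,s},{q,t},{q,u},{q,r,u},{q,s,t}}
  V1234: {{q,s},{q,s,t}} {{q,u},{q,r,u}}
C dims 5,11,8,2; δ0: rk 4, SNF 1^4; δ1: rk 6, SNF 1^6; δ2: rk 2, SNF 1^2
Ȟ^0: (5−4)−0=1 ⇒ Z
Ȟ^1: (11−6)−4=1 ⇒ Z
Ȟ^2: (8−2)−6=0 ⇒ 0


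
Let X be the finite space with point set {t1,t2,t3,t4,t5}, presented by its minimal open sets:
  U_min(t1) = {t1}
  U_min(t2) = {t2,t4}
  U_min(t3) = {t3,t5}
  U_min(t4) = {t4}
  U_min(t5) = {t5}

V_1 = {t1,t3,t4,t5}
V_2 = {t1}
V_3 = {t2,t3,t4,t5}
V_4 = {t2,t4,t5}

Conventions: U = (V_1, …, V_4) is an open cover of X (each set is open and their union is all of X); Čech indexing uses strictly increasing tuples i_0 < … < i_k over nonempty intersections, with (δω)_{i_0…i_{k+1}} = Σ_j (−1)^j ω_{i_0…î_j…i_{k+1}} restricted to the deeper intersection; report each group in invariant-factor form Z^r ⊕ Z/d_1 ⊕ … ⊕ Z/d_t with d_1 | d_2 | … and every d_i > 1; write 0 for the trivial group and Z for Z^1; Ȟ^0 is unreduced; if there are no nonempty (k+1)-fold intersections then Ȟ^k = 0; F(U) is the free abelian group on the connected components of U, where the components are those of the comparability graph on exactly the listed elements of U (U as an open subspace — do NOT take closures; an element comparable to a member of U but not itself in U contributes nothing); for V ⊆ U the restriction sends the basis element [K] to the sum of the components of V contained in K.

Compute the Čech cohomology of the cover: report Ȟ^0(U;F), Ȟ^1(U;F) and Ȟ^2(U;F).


Ȟ^0 = Z^3, Ȟ^1 = 0, Ȟ^2 = 0

intersection data:
  V12={t1} V13={t3,t4,t5} V14={t4,t5} V34={t2,t4,t5}
  V134={t4,t5}
components per intersection:
  V1: {t1} {t3,t5} {t4}
  V2: {t1}
  V3: {t2,t4} {t3,t5}
  V4: {t2,t4} {t5}
  V12: {t1}
  V13: {t3,t5} {t4}
  V14: {t4} {t5}
  V34: {t2,t4} {t5}
  V134: {t4} {t5}
C dims 8,7,2; δ0: rk 5, SNF 1^5; δ1: rk 2, SNF 1^2
Ȟ^0 = (8 − 5) − 0 = 3, so Ȟ^0 ≅ Z^3
Ȟ^1 = (7 − 2) − 5 = 0, so Ȟ^1 ≅ 0
Ȟ^2 = (2 − 0) − 2 = 0, so Ȟ^2 ≅ 0


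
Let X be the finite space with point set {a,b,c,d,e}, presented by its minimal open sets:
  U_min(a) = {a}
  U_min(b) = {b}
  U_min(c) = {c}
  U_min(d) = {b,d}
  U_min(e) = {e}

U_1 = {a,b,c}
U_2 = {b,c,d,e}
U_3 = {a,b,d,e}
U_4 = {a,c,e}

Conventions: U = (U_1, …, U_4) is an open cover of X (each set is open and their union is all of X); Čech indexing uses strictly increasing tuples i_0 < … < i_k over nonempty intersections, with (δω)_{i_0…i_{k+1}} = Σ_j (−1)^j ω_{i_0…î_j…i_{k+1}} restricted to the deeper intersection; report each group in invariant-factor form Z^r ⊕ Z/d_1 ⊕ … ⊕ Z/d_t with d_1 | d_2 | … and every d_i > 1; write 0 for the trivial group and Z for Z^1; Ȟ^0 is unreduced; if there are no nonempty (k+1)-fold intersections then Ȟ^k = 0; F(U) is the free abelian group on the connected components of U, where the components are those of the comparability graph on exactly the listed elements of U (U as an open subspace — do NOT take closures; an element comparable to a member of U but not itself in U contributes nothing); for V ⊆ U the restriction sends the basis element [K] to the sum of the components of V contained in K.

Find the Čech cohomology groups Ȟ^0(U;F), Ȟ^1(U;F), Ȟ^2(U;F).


Ȟ^0 = Z^4; Ȟ^1 = 0; Ȟ^2 = 0

nonempty overlaps:
  U12={b,c} U13={a,b} U14={a,c} U23={b,d,e} U24={c,e} U34={a,e}
  U123={b} U124={c} U134={a} U234={e}
components per intersection:
  U1: {a} {b} {c}
  U2: {b,d} {c} {e}
  U3: {a} {b,d} {e}
  U4: {a} {c} {e}
  U12: {b} {c}
  U13: {a} {b}
  U14: {a} {c}
  U23: {b,d} {e}
  U24: {c} {e}
  U34: {a} {e}
  U123: {b}
  U124: {c}
  U134: {a}
  U234: {e}
C dims 12,12,4; δ0: rk 8, SNF 1^8; δ1: rk 4, SNF 1^4
degree 0: 12−8−0 = 4 → Ȟ^0 ≅ Z^4
degree 1: 12−4−8 = 0 → Ȟ^1 ≅ 0
degree 2: 4−0−4 = 0 → Ȟ^2 ≅ 0


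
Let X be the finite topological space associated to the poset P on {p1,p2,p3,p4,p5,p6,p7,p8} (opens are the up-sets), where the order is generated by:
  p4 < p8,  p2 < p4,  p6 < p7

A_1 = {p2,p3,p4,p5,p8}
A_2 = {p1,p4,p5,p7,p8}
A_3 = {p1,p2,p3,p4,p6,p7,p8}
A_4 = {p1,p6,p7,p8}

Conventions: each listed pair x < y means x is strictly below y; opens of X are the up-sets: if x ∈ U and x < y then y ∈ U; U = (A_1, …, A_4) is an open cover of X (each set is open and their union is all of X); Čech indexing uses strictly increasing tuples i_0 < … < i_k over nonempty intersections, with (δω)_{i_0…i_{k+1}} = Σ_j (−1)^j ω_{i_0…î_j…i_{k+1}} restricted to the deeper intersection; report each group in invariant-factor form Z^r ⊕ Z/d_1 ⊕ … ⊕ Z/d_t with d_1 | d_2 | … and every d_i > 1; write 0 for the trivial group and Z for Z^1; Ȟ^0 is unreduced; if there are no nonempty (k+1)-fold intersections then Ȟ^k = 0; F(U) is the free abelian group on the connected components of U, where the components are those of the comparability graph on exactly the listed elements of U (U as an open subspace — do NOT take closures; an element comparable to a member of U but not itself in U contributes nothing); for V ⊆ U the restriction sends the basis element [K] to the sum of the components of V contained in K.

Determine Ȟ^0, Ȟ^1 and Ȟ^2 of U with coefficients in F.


Ȟ^0(U;F) ≅ Z^5, Ȟ^1(U;F) ≅ 0 and Ȟ^2(U;F) ≅ 0

nonempty intersections:
  A12={p4,p5,p8} A13={p2,p3,p4,p8} A14={p8} A23={p1,p4,p7,p8} A24={p1,p7,p8} A34={p1,p6,p7,p8}
  A123={p4,p8} A124={p8} A134={p8} A234={p1,p7,p8}
  A1234={p8}
components per intersection:
  A1: {p2,p4,p8} {p3} {p5}
  A2: {p1} {p4,p8} {p5} {p7}
  A3: {p1} {p2,p4,p8} {p3} {p6,p7}
  A4: {p1} {p6,p7} {p8}
  A12: {p4,p8} {p5}
  A13: {p2,p4,p8} {p3}
  A14: {p8}
  A23: {p1} {p4,p8} {p7}
  A24: {p1} {p7} {p8}
  A34: {p1} {p6,p7} {p8}
  A123: {p4,p8}
  A124: {p8}
  A134: {p8}
  A234: {p1} {p7} {p8}
  A1234: {p8}
C dims 14,14,6,1; δ0: rk 9, SNF 1^9; δ1: rk 5, SNF 1^5; δ2: rk 1, SNF 1^1
Ȟ^0: (14−9)−0=5 ⇒ Z^5
Ȟ^1: (14−5)−9=0 ⇒ 0
Ȟ^2: (6−1)−5=0 ⇒ 0


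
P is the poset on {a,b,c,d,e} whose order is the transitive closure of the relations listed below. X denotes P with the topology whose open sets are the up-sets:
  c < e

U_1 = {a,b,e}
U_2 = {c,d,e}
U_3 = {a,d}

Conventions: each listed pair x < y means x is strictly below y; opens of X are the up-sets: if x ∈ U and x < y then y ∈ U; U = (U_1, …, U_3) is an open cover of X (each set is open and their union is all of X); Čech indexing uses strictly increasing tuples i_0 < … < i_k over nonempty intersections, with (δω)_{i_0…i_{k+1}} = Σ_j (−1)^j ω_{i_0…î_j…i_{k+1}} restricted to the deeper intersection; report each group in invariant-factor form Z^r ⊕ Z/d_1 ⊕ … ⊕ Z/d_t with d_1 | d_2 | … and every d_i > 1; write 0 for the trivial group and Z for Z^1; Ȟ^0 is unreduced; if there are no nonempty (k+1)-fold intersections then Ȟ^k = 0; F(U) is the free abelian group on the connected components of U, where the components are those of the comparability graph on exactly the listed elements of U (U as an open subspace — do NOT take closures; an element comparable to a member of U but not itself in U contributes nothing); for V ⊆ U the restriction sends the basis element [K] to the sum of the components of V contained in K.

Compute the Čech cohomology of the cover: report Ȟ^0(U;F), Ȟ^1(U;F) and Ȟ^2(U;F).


cover nerve:
  U12={e} U13={a} U23={d}
components per intersection:
  U1: {a} {b} {e}
  U2: {c,e} {d}
  U3: {a} {d}
  U12: {e}
  U13: {a}
  U23: {d}
C dims 7,3; δ0: rk 3, SNF 1^3
Ȟ^0: (7−3)−0=4 ⇒ Z^4
Ȟ^1: (3−0)−3=0 ⇒ 0
Ȟ^2: (0−0)−0=0 ⇒ 0

Ȟ^0(U;F) ≅ Z^4, Ȟ^1(U;F) ≅ 0 and Ȟ^2(U;F) ≅ 0


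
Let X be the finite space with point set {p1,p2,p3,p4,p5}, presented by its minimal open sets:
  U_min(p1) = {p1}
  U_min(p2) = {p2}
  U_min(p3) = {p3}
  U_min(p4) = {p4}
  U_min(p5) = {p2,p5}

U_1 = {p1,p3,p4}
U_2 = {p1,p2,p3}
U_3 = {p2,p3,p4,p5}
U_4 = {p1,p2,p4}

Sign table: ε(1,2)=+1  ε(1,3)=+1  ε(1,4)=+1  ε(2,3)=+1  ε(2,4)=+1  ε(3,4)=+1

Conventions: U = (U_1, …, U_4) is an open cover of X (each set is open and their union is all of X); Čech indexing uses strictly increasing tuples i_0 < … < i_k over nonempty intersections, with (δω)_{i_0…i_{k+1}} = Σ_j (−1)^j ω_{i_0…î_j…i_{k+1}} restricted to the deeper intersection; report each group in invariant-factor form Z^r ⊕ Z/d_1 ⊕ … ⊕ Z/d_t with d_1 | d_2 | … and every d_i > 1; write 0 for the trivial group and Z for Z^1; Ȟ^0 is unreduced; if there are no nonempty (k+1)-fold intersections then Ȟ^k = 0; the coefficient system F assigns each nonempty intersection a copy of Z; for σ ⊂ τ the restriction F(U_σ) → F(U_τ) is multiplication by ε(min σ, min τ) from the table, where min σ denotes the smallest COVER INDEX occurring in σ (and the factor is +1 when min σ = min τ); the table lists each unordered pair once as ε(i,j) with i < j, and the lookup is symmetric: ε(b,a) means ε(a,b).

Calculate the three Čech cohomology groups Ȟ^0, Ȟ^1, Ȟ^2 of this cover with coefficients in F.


intersection data:
  U12={p1,p3} U13={p3,p4} U14={p1,p4} U23={p2,p3} U24={p1,p2} U34={p2,p4}
  U123={p3} U124={p1} U134={p4} U234={p2}
C dims 4,6,4; δ0: rk 3, SNF 1^3; δ1: rk 3, SNF 1^3
Ȟ^0 = (4 − 3) − 0 = 1, so Ȟ^0 ≅ Z
Ȟ^1 = (6 − 3) − 3 = 0, so Ȟ^1 ≅ 0
Ȟ^2 = (4 − 0) − 3 = 1, so Ȟ^2 ≅ Z

Ȟ^0 ≅ Z, Ȟ^1 ≅ 0, Ȟ^2 ≅ Z
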